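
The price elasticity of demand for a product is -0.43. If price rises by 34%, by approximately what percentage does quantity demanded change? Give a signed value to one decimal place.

-14.6

%ΔQ ≈ E × %ΔP = (-0.43) × (34%) ≈ -14.6%.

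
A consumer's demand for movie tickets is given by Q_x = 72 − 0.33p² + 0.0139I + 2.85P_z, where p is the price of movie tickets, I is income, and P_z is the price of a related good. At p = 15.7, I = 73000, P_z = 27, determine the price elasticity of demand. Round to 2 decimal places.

Q_x = 72 − 0.33(15.7)² + 0.0139(73000) + 2.85(27) = 72 − 81.3417 + 1014.7 + 76.95 = 1082.3083.
∂Q_x/∂p = −2·0.33·p = -10.362, so E_p = -10.362·(15.7/1082.3083) ≈ -0.15.
|E_p| < 1: demand is inelastic.

-0.15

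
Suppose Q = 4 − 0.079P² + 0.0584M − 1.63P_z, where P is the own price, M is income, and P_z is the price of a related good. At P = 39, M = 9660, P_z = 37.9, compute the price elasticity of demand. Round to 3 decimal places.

-0.622

Evaluating quantity at (P, M, P_z) gives Q = 4 − 0.079(39)² + 0.0584(9660) − 1.63(37.9) = 4 − 120.159 + 564.144 − 61.777 = 386.208.
∂Q/∂P = −2·0.079·P = -6.162, so E_p = -6.162·(39/386.208) ≈ -0.622.
|E_p| < 1: demand is inelastic.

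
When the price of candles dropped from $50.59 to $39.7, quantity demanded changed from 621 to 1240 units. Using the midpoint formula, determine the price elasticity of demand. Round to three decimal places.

%Δq = (1240 − 621)/[(621 + 1240)/2] = 619/930.5 ≈ 0.6652.
%ΔP = (39.7 − 50.59)/[(50.59 + 39.7)/2] = -10.89/45.145 ≈ -0.2412.
Arc elasticity E = %Δq/%ΔP ≈ 0.6652/-0.2412 ≈ -2.758.
|E| > 1: demand is elastic over this range.

-2.758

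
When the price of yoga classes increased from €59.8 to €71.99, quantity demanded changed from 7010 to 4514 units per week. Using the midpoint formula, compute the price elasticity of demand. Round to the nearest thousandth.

%Δq = (4514 − 7010)/[(7010 + 4514)/2] = -2496/5762 ≈ -0.4332.
%ΔP = (71.99 − 59.8)/[(59.8 + 71.99)/2] = 12.19/65.895 ≈ 0.1850.
Arc elasticity E = %Δq/%ΔP ≈ -0.4332/0.1850 ≈ -2.342.
|E| > 1: demand is elastic over this range.

-2.342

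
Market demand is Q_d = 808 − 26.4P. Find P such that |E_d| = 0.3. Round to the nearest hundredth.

7.06

Set −bP/(a − bP) = −0.3 ⇒ bP = 0.3(a − bP) ⇒ bP(1+0.3) = 0.3·a.
P = 0.3·808/(26.4·1.3) ≈ 7.06.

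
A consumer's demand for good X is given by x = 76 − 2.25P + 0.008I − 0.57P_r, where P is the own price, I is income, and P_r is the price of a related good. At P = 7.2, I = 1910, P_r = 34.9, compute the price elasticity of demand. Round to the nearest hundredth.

-0.29

Evaluating quantity at (P, I, P_r) gives x = 76 − 2.25(7.2) + 0.008(1910) − 0.57(34.9) = 76 − 16.2 + 15.28 − 19.893 = 55.187.
∂x/∂P = −2.25, so E_p = (−2.25)·(7.2/55.187) ≈ -0.29.
|E_p| < 1: demand is inelastic.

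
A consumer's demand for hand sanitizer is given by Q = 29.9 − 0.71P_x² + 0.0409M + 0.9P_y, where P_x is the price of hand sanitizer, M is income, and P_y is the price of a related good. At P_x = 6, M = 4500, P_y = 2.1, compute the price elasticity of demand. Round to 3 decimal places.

-0.269

Evaluating quantity at (P_x, M, P_y) gives Q = 29.9 − 0.71(6)² + 0.0409(4500) + 0.9(2.1) = 29.9 − 25.56 + 184.05 + 1.89 = 190.28.
∂Q/∂P_x = −2·0.71·P_x = -8.52, so E_p = -8.52·(6/190.28) ≈ -0.269.
|E_p| < 1: demand is inelastic.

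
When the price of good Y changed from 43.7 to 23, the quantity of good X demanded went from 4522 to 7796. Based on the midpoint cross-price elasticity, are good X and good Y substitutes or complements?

complements

%ΔQ_x = (7796 − 4522)/[(4522+7796)/2] = 3274/6159 ≈ 0.5316.
%ΔP_y = (23 − 43.7)/[(43.7+23)/2] ≈ -0.6207.
E_xy = 0.5316/-0.6207 ≈ -0.856.
E_xy < 0, so the goods are complements.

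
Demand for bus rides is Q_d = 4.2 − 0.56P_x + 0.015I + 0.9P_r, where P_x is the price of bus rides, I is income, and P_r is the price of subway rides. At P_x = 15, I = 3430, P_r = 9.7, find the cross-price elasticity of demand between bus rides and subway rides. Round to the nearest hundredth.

Q_d = 4.2 − 0.56(15) + 0.015(3430) + 0.9(9.7) = 4.2 − 8.4 + 51.45 + 8.73 = 55.98.
∂Q_d/∂P_r = +0.9, so E_xy = 0.9·(9.7/55.98) ≈ 0.16.
E_xy > 0: the goods are substitutes.

0.16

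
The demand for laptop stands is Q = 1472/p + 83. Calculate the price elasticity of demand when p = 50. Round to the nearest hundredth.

At p = 50, Q = 112.44.
dQ/dp = −1472/p² = −0.5888.
Point elasticity E = (dQ/dp)·(p/Q) = -0.5888 × 50/112.44 ≈ -0.26.
|E| < 1, so demand is inelastic at this price.

-0.26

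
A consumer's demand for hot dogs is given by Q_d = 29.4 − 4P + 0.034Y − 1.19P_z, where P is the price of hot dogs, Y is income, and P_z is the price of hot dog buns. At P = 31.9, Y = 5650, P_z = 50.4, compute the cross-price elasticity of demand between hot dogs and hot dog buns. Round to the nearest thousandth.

At the given point, Q_d = 29.4 − 4(31.9) + 0.034(5650) − 1.19(50.4) = 29.4 − 127.6 + 192.1 − 59.976 = 33.924.
∂Q_d/∂P_z = −1.19, so E_xy = -1.19·(50.4/33.924) ≈ -1.768.
E_xy < 0: the goods are complements.

-1.768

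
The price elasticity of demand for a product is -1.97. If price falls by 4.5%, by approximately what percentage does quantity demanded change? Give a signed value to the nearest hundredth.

8.87

%ΔQ ≈ E × %ΔP = (-1.97) × (-4.5%) ≈ 8.87%.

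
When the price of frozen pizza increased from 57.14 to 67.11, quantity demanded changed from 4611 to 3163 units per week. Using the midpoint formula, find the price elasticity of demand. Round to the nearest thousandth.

%Δq = (3163 − 4611)/[(4611 + 3163)/2] = -1448/3887 ≈ -0.3725.
%ΔP = (67.11 − 57.14)/[(57.14 + 67.11)/2] = 9.97/62.125 ≈ 0.1605.
Arc elasticity E = %Δq/%ΔP ≈ -0.3725/0.1605 ≈ -2.321.
|E| > 1: demand is elastic over this range.

-2.321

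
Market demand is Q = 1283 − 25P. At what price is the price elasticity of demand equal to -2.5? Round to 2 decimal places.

36.66

Set −bP/(a − bP) = −2.5 ⇒ bP = 2.5(a − bP) ⇒ bP(1+2.5) = 2.5·a.
P = 2.5·1283/(25·3.5) ≈ 36.66.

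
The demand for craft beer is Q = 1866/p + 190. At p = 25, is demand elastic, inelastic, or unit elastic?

At p = 25, Q = 264.64.
dQ/dp = −1866/p² = −2.9856.
Point elasticity E = (dQ/dp)·(p/Q) = -2.9856 × 25/264.64 ≈ -0.282.
|E| ≈ 0.282 < 1, so demand is inelastic.

inelastic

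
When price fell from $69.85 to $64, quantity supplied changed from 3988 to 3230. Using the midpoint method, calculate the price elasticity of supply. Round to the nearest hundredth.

2.40

%Δq = (3230 − 3988)/[(3988 + 3230)/2] = -758/3609 ≈ -0.2100.
%Δp = (64 − 69.85)/[(69.85 + 64)/2] = -5.85/66.925 ≈ -0.0874.
Arc elasticity E = %Δq/%Δp ≈ -0.2100/-0.0874 ≈ 2.40.
|E| > 1: supply is elastic over this range.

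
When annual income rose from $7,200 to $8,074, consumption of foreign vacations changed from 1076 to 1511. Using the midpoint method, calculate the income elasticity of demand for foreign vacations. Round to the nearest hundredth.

2.94

%ΔQ = (1511 − 1076)/[(1076+1511)/2] = 435/1293.5 ≈ 0.3363.
%ΔY = (8,074 − 7,200)/[(7,200+8,074)/2] = 874/7637 ≈ 0.1144.
E_I = %ΔQ/%ΔY ≈ 2.94.
E_I > 1: normal good (luxury).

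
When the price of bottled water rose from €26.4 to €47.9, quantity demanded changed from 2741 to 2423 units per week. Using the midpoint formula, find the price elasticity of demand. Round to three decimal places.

%ΔQ = (2423 − 2741)/[(2741 + 2423)/2] = -318/2582 ≈ -0.1232.
%ΔP = (47.9 − 26.4)/[(26.4 + 47.9)/2] = 21.5/37.15 ≈ 0.5787.
Arc elasticity E = %ΔQ/%ΔP ≈ -0.1232/0.5787 ≈ -0.213.
|E| < 1: demand is inelastic over this range.

-0.213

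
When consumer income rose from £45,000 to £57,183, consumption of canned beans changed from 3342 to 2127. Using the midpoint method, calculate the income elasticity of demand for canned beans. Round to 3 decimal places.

-1.863

%ΔQ = (2127 − 3342)/[(3342+2127)/2] = -1215/2734.5 ≈ -0.4443.
%ΔM = (57,183 − 45,000)/[(45,000+57,183)/2] = 12183/51091.5 ≈ 0.2385.
E_I = %ΔQ/%ΔM ≈ -1.863.
E_I < 0: inferior good.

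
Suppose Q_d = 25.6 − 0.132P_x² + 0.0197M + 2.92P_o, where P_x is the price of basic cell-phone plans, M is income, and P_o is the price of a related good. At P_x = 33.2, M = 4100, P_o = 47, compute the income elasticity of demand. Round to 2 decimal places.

0.82

At the given point, Q_d = 25.6 − 0.132(33.2)² + 0.0197(4100) + 2.92(47) = 25.6 − 145.4957 + 80.77 + 137.24 = 98.1143.
∂Q_d/∂M = +0.0197, so E_I = 0.0197·(4100/98.1143) ≈ 0.82.
E_I ∈ (0,1): normal good (necessity).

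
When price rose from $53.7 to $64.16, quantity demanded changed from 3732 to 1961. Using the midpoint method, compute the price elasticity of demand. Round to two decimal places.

-3.51

%ΔQ = (1961 − 3732)/[(3732 + 1961)/2] = -1771/2846.5 ≈ -0.6222.
%ΔP = (64.16 − 53.7)/[(53.7 + 64.16)/2] = 10.46/58.93 ≈ 0.1775.
Arc elasticity E = %ΔQ/%ΔP ≈ -0.6222/0.1775 ≈ -3.51.
|E| > 1: demand is elastic over this range.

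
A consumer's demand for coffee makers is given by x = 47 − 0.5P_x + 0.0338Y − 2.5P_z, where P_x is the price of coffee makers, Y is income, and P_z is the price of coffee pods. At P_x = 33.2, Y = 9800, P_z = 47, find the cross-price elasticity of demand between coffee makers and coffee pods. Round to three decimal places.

First evaluate x: 47 − 0.5(33.2) + 0.0338(9800) − 2.5(47) = 47 − 16.6 + 331.24 − 117.5 = 244.14.
∂x/∂P_z = −2.5, so E_xy = -2.5·(47/244.14) ≈ -0.481.
E_xy < 0: the goods are complements.

-0.481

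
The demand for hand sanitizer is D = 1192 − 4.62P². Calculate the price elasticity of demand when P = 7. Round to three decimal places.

-0.469

At P = 7, D = 965.62.
dD/dP = −2·4.62·P = −64.68.
Point elasticity E = (dD/dP)·(P/D) = -64.68 × 7/965.62 ≈ -0.469.
|E| < 1, so demand is inelastic at this price.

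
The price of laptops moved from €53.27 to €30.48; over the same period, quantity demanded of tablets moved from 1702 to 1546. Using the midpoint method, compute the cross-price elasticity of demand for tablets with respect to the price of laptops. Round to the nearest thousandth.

0.177

%ΔQ_x = (1546 − 1702)/[(1702+1546)/2] = -156/1624 ≈ -0.0961.
%ΔP_y = (30.48 − 53.27)/[(53.27+30.48)/2] ≈ -0.5442.
E_xy = -0.0961/-0.5442 ≈ 0.177.
E_xy > 0, so tablets and laptops are substitutes.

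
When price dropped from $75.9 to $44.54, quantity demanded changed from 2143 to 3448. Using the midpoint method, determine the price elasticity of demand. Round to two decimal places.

-0.90

%Δq = (3448 − 2143)/[(2143 + 3448)/2] = 1305/2795.5 ≈ 0.4668.
%Δp = (44.54 − 75.9)/[(75.9 + 44.54)/2] = -31.36/60.22 ≈ -0.5208.
Arc elasticity E = %Δq/%Δp ≈ 0.4668/-0.5208 ≈ -0.90.
|E| < 1: demand is inelastic over this range.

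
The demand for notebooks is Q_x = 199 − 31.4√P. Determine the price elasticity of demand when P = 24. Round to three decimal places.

At P = 24, Q_x = 45.172.
dQ_x/dP = −31.4/(2√P) = −31.4/(2·4.899).
Point elasticity E = (dQ_x/dP)·(P/Q_x) = -3.2047 × 24/45.172 ≈ -1.703.
|E| > 1, so demand is elastic at this price.

-1.703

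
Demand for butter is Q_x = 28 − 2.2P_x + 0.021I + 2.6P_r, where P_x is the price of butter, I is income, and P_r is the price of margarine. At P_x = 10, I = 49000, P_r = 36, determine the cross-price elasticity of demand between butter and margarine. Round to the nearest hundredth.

0.08

Evaluating quantity at (P_x, I, P_r) gives Q_x = 28 − 2.2(10) + 0.021(49000) + 2.6(36) = 28 − 22 + 1029 + 93.6 = 1128.6.
∂Q_x/∂P_r = +2.6, so E_xy = 2.6·(36/1128.6) ≈ 0.08.
E_xy > 0: the goods are substitutes.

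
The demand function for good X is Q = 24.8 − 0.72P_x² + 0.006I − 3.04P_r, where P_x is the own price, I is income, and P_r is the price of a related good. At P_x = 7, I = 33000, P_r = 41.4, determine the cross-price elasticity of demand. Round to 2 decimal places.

First evaluate Q: 24.8 − 0.72(7)² + 0.006(33000) − 3.04(41.4) = 24.8 − 35.28 + 198 − 125.856 = 61.664.
∂Q/∂P_r = −3.04, so E_xy = -3.04·(41.4/61.664) ≈ -2.04.
E_xy < 0: the goods are complements.

-2.04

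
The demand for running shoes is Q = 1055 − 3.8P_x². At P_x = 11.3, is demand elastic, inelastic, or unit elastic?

At P_x = 11.3, Q = 569.778.
dQ/dP_x = −2·3.8·P_x = −85.88.
Point elasticity E = (dQ/dP_x)·(P_x/Q) = -85.88 × 11.3/569.778 ≈ -1.703.
|E| ≈ 1.703 > 1, so demand is elastic.

elastic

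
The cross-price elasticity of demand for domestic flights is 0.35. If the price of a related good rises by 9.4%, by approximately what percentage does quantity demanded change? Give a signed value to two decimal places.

%ΔQ ≈ E × %ΔP_y = (0.35) × (9.4%) = 3.29%.

3.29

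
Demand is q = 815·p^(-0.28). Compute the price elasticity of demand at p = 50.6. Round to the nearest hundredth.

For a Cobb–Douglas (constant-elasticity) form q = A·p^α·…, the elasticity with respect to p equals the exponent α at every point.
Here the exponent on p is -0.28, so the price elasticity of demand is -0.28.

-0.28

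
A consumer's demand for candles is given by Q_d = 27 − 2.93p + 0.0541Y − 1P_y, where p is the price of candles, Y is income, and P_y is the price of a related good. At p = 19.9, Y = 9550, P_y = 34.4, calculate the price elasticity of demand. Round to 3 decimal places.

-0.129

First evaluate Q_d: 27 − 2.93(19.9) + 0.0541(9550) − 1(34.4) = 27 − 58.307 + 516.655 − 34.4 = 450.948.
∂Q_d/∂p = −2.93, so E_p = (−2.93)·(19.9/450.948) ≈ -0.129.
|E_p| < 1: demand is inelastic.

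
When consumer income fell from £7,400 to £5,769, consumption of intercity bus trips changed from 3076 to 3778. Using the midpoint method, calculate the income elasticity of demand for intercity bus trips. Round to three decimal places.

-0.827

%ΔQ = (3778 − 3076)/[(3076+3778)/2] = 702/3427 ≈ 0.2048.
%ΔM = (5,769 − 7,400)/[(7,400+5,769)/2] = -1631/6584.5 ≈ -0.2477.
E_I = %ΔQ/%ΔM ≈ -0.827.
E_I < 0: inferior good.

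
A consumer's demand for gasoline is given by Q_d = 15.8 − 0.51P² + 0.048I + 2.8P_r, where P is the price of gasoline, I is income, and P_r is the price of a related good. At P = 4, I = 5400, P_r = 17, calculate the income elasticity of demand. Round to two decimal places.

0.82

Evaluating quantity at (P, I, P_r) gives Q_d = 15.8 − 0.51(4)² + 0.048(5400) + 2.8(17) = 15.8 − 8.16 + 259.2 + 47.6 = 314.44.
∂Q_d/∂I = +0.048, so E_I = 0.048·(5400/314.44) ≈ 0.82.
E_I ∈ (0,1): normal good (necessity).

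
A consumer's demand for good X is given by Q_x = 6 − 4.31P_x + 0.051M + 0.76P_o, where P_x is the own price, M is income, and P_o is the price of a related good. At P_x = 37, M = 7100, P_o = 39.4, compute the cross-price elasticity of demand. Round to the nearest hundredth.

Substituting, Q_x = 6 − 4.31(37) + 0.051(7100) + 0.76(39.4) = 6 − 159.47 + 362.1 + 29.944 = 238.574.
∂Q_x/∂P_o = +0.76, so E_xy = 0.76·(39.4/238.574) ≈ 0.13.
E_xy > 0: the goods are substitutes.

0.13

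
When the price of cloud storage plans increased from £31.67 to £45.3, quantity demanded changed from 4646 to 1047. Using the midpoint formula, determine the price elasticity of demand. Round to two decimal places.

%Δq = (1047 − 4646)/[(4646 + 1047)/2] = -3599/2846.5 ≈ -1.2644.
%ΔP = (45.3 − 31.67)/[(31.67 + 45.3)/2] = 13.63/38.485 ≈ 0.3542.
Arc elasticity E = %Δq/%ΔP ≈ -1.2644/0.3542 ≈ -3.57.
|E| > 1: demand is elastic over this range.

-3.57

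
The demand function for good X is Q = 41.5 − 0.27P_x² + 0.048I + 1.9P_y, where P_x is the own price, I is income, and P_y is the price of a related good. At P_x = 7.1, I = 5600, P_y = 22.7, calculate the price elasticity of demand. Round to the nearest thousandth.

First evaluate Q: 41.5 − 0.27(7.1)² + 0.048(5600) + 1.9(22.7) = 41.5 − 13.6107 + 268.8 + 43.13 = 339.8193.
∂Q/∂P_x = −2·0.27·P_x = -3.834, so E_p = -3.834·(7.1/339.8193) ≈ -0.080.
|E_p| < 1: demand is inelastic.

-0.080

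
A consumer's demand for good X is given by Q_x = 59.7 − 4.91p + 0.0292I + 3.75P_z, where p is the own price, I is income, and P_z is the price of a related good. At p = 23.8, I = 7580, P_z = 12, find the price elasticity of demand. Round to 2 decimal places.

-0.56

Evaluating quantity at (p, I, P_z) gives Q_x = 59.7 − 4.91(23.8) + 0.0292(7580) + 3.75(12) = 59.7 − 116.858 + 221.336 + 45 = 209.178.
∂Q_x/∂p = −4.91, so E_p = (−4.91)·(23.8/209.178) ≈ -0.56.
|E_p| < 1: demand is inelastic.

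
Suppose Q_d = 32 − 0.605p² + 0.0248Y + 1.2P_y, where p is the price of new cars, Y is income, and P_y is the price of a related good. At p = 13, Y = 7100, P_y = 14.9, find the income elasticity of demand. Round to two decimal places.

Evaluating quantity at (p, Y, P_y) gives Q_d = 32 − 0.605(13)² + 0.0248(7100) + 1.2(14.9) = 32 − 102.245 + 176.08 + 17.88 = 123.715.
∂Q_d/∂Y = +0.0248, so E_I = 0.0248·(7100/123.715) ≈ 1.42.
E_I > 1: normal good (luxury).

1.42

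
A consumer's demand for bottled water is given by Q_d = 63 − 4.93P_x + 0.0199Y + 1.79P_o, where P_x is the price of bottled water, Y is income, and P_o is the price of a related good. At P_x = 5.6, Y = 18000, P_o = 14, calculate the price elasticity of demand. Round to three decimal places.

Q_d = 63 − 4.93(5.6) + 0.0199(18000) + 1.79(14) = 63 − 27.608 + 358.2 + 25.06 = 418.652.
∂Q_d/∂P_x = −4.93, so E_p = (−4.93)·(5.6/418.652) ≈ -0.066.
|E_p| < 1: demand is inelastic.

-0.066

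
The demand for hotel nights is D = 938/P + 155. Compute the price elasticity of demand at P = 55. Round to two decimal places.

-0.10

At P = 55, D = 172.0545.
dD/dP = −938/P² = −0.3101.
Point elasticity E = (dD/dP)·(P/D) = -0.3101 × 55/172.0545 ≈ -0.10.
|E| < 1, so demand is inelastic at this price.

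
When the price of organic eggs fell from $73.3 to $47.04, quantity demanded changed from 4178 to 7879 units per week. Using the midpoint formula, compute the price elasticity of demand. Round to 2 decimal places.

%ΔQ = (7879 − 4178)/[(4178 + 7879)/2] = 3701/6028.5 ≈ 0.6139.
%ΔP = (47.04 − 73.3)/[(73.3 + 47.04)/2] = -26.26/60.17 ≈ -0.4364.
Arc elasticity E = %ΔQ/%ΔP ≈ 0.6139/-0.4364 ≈ -1.41.
|E| > 1: demand is elastic over this range.

-1.41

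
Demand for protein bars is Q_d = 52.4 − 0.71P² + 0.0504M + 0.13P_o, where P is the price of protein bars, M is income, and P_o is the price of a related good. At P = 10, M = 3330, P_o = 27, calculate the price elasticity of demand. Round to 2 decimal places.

Substituting, Q_d = 52.4 − 0.71(10)² + 0.0504(3330) + 0.13(27) = 52.4 − 71 + 167.832 + 3.51 = 152.742.
∂Q_d/∂P = −2·0.71·P = -14.2, so E_p = -14.2·(10/152.742) ≈ -0.93.
|E_p| < 1: demand is inelastic.

-0.93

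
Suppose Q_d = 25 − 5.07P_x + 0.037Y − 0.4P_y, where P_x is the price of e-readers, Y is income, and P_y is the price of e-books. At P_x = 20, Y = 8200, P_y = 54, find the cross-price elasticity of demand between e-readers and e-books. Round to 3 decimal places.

First evaluate Q_d: 25 − 5.07(20) + 0.037(8200) − 0.4(54) = 25 − 101.4 + 303.4 − 21.6 = 205.4.
∂Q_d/∂P_y = −0.4, so E_xy = -0.4·(54/205.4) ≈ -0.105.
E_xy < 0: the goods are complements.

-0.105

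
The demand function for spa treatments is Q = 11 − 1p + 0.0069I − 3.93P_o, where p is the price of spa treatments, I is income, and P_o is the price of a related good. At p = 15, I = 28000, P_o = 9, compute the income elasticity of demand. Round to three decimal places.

First evaluate Q: 11 − 1(15) + 0.0069(28000) − 3.93(9) = 11 − 15 + 193.2 − 35.37 = 153.83.
∂Q/∂I = +0.0069, so E_I = 0.0069·(28000/153.83) ≈ 1.256.
E_I > 1: normal good (luxury).

1.256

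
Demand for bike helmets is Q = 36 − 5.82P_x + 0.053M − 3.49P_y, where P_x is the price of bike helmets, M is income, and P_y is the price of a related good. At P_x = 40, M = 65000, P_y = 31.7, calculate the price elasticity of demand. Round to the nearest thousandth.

Q = 36 − 5.82(40) + 0.053(65000) − 3.49(31.7) = 36 − 232.8 + 3445 − 110.633 = 3137.567.
∂Q/∂P_x = −5.82, so E_p = (−5.82)·(40/3137.567) ≈ -0.074.
|E_p| < 1: demand is inelastic.

-0.074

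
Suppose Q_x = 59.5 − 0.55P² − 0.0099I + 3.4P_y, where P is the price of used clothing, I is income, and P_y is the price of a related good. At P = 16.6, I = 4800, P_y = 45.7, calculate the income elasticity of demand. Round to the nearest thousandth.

Q_x = 59.5 − 0.55(16.6)² − 0.0099(4800) + 3.4(45.7) = 59.5 − 151.558 − 47.52 + 155.38 = 15.802.
∂Q_x/∂I = −0.0099, so E_I = -0.0099·(4800/15.802) ≈ -3.007.
E_I < 0: inferior good.

-3.007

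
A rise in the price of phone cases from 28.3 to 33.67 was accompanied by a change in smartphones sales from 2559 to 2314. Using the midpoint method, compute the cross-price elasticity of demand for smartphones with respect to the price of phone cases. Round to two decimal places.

-0.58

%ΔQ_x = (2314 − 2559)/[(2559+2314)/2] = -245/2436.5 ≈ -0.1006.
%ΔP_y = (33.67 − 28.3)/[(28.3+33.67)/2] ≈ 0.1733.
E_xy = -0.1006/0.1733 ≈ -0.58.
E_xy < 0, so smartphones and phone cases are complements.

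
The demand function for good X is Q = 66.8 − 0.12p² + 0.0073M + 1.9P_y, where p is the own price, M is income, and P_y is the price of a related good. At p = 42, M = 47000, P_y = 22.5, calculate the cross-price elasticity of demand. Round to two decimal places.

0.18

Q = 66.8 − 0.12(42)² + 0.0073(47000) + 1.9(22.5) = 66.8 − 211.68 + 343.1 + 42.75 = 240.97.
∂Q/∂P_y = +1.9, so E_xy = 1.9·(22.5/240.97) ≈ 0.18.
E_xy > 0: the goods are substitutes.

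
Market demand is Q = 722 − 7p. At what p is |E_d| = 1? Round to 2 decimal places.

For linear demand Q = a − bp, E = −bp/(a − bp). |E| = 1 ⇒ bp = a − bp ⇒ p = a/(2b).
p = 722/(2·7) ≈ 51.57.

51.57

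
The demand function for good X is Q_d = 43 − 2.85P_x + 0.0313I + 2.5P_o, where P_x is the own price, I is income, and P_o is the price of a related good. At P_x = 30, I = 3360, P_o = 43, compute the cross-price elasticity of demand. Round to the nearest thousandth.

Q_d = 43 − 2.85(30) + 0.0313(3360) + 2.5(43) = 43 − 85.5 + 105.168 + 107.5 = 170.168.
∂Q_d/∂P_o = +2.5, so E_xy = 2.5·(43/170.168) ≈ 0.632.
E_xy > 0: the goods are substitutes.

0.632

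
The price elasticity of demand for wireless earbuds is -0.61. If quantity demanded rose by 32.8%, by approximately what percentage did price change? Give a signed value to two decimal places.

-53.77

%ΔQ ≈ E × %ΔP ⇒ %ΔP = %ΔQ / E = (32.8%)/(-0.61) ≈ -53.77%.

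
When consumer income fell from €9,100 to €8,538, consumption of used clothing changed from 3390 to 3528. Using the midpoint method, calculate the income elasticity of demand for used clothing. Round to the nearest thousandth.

-0.626

%ΔQ = (3528 − 3390)/[(3390+3528)/2] = 138/3459 ≈ 0.0399.
%ΔM = (8,538 − 9,100)/[(9,100+8,538)/2] = -562/8819 ≈ -0.0637.
E_I = %ΔQ/%ΔM ≈ -0.626.
E_I < 0: inferior good.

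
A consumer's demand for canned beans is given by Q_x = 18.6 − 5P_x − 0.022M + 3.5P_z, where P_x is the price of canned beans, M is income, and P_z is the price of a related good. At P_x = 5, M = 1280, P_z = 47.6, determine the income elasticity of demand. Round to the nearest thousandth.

-0.213

At the given point, Q_x = 18.6 − 5(5) − 0.022(1280) + 3.5(47.6) = 18.6 − 25 − 28.16 + 166.6 = 132.04.
∂Q_x/∂M = −0.022, so E_I = -0.022·(1280/132.04) ≈ -0.213.
E_I < 0: inferior good.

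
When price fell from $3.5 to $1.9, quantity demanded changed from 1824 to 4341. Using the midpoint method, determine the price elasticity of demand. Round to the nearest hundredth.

%Δq = (4341 − 1824)/[(1824 + 4341)/2] = 2517/3082.5 ≈ 0.8165.
%ΔP = (1.9 − 3.5)/[(3.5 + 1.9)/2] = -1.6/2.7 ≈ -0.5926.
Arc elasticity E = %Δq/%ΔP ≈ 0.8165/-0.5926 ≈ -1.38.
|E| > 1: demand is elastic over this range.

-1.38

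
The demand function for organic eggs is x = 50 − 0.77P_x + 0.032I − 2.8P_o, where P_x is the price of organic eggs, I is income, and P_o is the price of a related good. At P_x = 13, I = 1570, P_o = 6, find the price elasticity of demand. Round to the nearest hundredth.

-0.14

x = 50 − 0.77(13) + 0.032(1570) − 2.8(6) = 50 − 10.01 + 50.24 − 16.8 = 73.43.
∂x/∂P_x = −0.77, so E_p = (−0.77)·(13/73.43) ≈ -0.14.
|E_p| < 1: demand is inelastic.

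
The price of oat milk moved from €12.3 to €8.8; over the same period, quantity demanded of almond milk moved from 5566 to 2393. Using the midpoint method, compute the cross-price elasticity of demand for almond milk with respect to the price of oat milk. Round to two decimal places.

%ΔQ_x = (2393 − 5566)/[(5566+2393)/2] = -3173/3979.5 ≈ -0.7973.
%ΔP_y = (8.8 − 12.3)/[(12.3+8.8)/2] ≈ -0.3318.
E_xy = -0.7973/-0.3318 ≈ 2.40.
E_xy > 0, so almond milk and oat milk are substitutes.

2.40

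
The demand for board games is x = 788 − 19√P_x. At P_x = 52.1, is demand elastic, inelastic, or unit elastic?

inelastic

At P_x = 52.1, x = 650.8574.
dx/dP_x = −19/(2√P_x) = −19/(2·7.218).
Point elasticity E = (dx/dP_x)·(P_x/x) = -1.3161 × 52.1/650.8574 ≈ -0.105.
|E| ≈ 0.105 < 1, so demand is inelastic.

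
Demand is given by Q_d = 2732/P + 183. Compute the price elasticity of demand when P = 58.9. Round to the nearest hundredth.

-0.20

At P = 58.9, Q_d = 229.3837.
dQ_d/dP = −2732/P² = −0.7875.
Point elasticity E = (dQ_d/dP)·(P/Q_d) = -0.7875 × 58.9/229.3837 ≈ -0.20.
|E| < 1, so demand is inelastic at this price.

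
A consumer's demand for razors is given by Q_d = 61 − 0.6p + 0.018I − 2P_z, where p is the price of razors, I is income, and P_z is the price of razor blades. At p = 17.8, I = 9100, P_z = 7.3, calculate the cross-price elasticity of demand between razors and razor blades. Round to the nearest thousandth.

-0.073

Evaluating quantity at (p, I, P_z) gives Q_d = 61 − 0.6(17.8) + 0.018(9100) − 2(7.3) = 61 − 10.68 + 163.8 − 14.6 = 199.52.
∂Q_d/∂P_z = −2, so E_xy = -2·(7.3/199.52) ≈ -0.073.
E_xy < 0: the goods are complements.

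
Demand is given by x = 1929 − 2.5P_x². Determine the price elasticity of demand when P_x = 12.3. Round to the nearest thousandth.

-0.488

At P_x = 12.3, x = 1550.775.
dx/dP_x = −2·2.5·P_x = −61.5.
Point elasticity E = (dx/dP_x)·(P_x/x) = -61.5 × 12.3/1550.775 ≈ -0.488.
|E| < 1, so demand is inelastic at this price.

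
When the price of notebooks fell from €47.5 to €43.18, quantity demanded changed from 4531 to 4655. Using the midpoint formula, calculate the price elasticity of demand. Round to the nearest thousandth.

-0.283

%Δq = (4655 − 4531)/[(4531 + 4655)/2] = 124/4593 ≈ 0.0270.
%ΔP = (43.18 − 47.5)/[(47.5 + 43.18)/2] = -4.32/45.34 ≈ -0.0953.
Arc elasticity E = %Δq/%ΔP ≈ 0.0270/-0.0953 ≈ -0.283.
|E| < 1: demand is inelastic over this range.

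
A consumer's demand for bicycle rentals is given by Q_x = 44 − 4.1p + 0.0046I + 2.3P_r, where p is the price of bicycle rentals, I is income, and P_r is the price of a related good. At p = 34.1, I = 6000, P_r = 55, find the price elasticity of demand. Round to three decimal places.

-2.399

First evaluate Q_x: 44 − 4.1(34.1) + 0.0046(6000) + 2.3(55) = 44 − 139.81 + 27.6 + 126.5 = 58.29.
∂Q_x/∂p = −4.1, so E_p = (−4.1)·(34.1/58.29) ≈ -2.399.
|E_p| > 1: demand is elastic.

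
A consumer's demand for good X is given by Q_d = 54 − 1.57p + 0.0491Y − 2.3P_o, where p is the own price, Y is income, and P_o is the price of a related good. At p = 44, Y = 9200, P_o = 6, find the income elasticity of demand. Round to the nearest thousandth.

At the given point, Q_d = 54 − 1.57(44) + 0.0491(9200) − 2.3(6) = 54 − 69.08 + 451.72 − 13.8 = 422.84.
∂Q_d/∂Y = +0.0491, so E_I = 0.0491·(9200/422.84) ≈ 1.068.
E_I > 1: normal good (luxury).

1.068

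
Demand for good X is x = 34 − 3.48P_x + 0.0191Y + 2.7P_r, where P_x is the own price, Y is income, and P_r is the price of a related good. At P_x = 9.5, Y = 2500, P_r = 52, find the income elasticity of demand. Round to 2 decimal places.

0.25

At the given point, x = 34 − 3.48(9.5) + 0.0191(2500) + 2.7(52) = 34 − 33.06 + 47.75 + 140.4 = 189.09.
∂x/∂Y = +0.0191, so E_I = 0.0191·(2500/189.09) ≈ 0.25.
E_I ∈ (0,1): normal good (necessity).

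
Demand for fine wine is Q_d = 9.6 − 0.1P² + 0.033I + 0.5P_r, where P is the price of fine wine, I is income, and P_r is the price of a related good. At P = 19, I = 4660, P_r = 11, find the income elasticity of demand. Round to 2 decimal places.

1.16

Evaluating quantity at (P, I, P_r) gives Q_d = 9.6 − 0.1(19)² + 0.033(4660) + 0.5(11) = 9.6 − 36.1 + 153.78 + 5.5 = 132.78.
∂Q_d/∂I = +0.033, so E_I = 0.033·(4660/132.78) ≈ 1.16.
E_I > 1: normal good (luxury).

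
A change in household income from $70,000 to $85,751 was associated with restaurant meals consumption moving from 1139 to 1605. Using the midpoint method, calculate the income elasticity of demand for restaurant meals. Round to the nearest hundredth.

%ΔQ = (1605 − 1139)/[(1139+1605)/2] = 466/1372 ≈ 0.3397.
%ΔI = (85,751 − 70,000)/[(70,000+85,751)/2] = 15751/77875.5 ≈ 0.2023.
E_I = %ΔQ/%ΔI ≈ 1.68.
E_I > 1: normal good (luxury).

1.68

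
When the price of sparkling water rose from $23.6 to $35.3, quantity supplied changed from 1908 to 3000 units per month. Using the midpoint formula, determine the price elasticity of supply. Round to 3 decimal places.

1.120

%ΔQ = (3000 − 1908)/[(1908 + 3000)/2] = 1092/2454 ≈ 0.4450.
%ΔP = (35.3 − 23.6)/[(23.6 + 35.3)/2] = 11.7/29.45 ≈ 0.3973.
Arc elasticity E = %ΔQ/%ΔP ≈ 0.4450/0.3973 ≈ 1.120.
|E| > 1: supply is elastic over this range.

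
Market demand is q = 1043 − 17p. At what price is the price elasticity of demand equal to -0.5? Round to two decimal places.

20.45

Set −bp/(a − bp) = −0.5 ⇒ bp = 0.5(a − bp) ⇒ bp(1+0.5) = 0.5·a.
p = 0.5·1043/(17·1.5) ≈ 20.45.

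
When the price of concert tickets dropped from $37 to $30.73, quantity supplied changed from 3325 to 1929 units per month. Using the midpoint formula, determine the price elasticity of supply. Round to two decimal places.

%ΔQ = (1929 − 3325)/[(3325 + 1929)/2] = -1396/2627 ≈ -0.5314.
%ΔP = (30.73 − 37)/[(37 + 30.73)/2] = -6.27/33.865 ≈ -0.1851.
Arc elasticity E = %ΔQ/%ΔP ≈ -0.5314/-0.1851 ≈ 2.87.
|E| > 1: supply is elastic over this range.

2.87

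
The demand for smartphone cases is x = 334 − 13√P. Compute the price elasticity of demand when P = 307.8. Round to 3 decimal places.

-1.077

At P = 307.8, x = 105.925.
dx/dP = −13/(2√P) = −13/(2·17.5442).
Point elasticity E = (dx/dP)·(P/x) = -0.3705 × 307.8/105.925 ≈ -1.077.
|E| > 1, so demand is elastic at this price.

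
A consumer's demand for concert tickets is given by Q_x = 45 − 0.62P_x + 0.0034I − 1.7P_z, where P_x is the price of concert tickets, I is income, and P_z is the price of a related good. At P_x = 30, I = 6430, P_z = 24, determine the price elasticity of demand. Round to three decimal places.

Q_x = 45 − 0.62(30) + 0.0034(6430) − 1.7(24) = 45 − 18.6 + 21.862 − 40.8 = 7.462.
∂Q_x/∂P_x = −0.62, so E_p = (−0.62)·(30/7.462) ≈ -2.493.
|E_p| > 1: demand is elastic.

-2.493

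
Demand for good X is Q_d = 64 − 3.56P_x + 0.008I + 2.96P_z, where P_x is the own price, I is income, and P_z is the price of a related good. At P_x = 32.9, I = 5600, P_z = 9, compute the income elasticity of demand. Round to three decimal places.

Substituting, Q_d = 64 − 3.56(32.9) + 0.008(5600) + 2.96(9) = 64 − 117.124 + 44.8 + 26.64 = 18.316.
∂Q_d/∂I = +0.008, so E_I = 0.008·(5600/18.316) ≈ 2.446.
E_I > 1: normal good (luxury).

2.446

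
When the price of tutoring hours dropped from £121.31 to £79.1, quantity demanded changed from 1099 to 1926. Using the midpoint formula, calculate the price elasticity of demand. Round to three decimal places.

-1.298

%ΔQ = (1926 − 1099)/[(1099 + 1926)/2] = 827/1512.5 ≈ 0.5468.
%Δp = (79.1 − 121.31)/[(121.31 + 79.1)/2] = -42.21/100.205 ≈ -0.4212.
Arc elasticity E = %ΔQ/%Δp ≈ 0.5468/-0.4212 ≈ -1.298.
|E| > 1: demand is elastic over this range.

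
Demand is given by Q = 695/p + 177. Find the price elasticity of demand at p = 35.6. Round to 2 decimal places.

-0.10

At p = 35.6, Q = 196.5225.
dQ/dp = −695/p² = −0.5484.
Point elasticity E = (dQ/dp)·(p/Q) = -0.5484 × 35.6/196.5225 ≈ -0.10.
|E| < 1, so demand is inelastic at this price.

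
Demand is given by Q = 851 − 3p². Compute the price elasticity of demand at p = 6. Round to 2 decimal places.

At p = 6, Q = 743.
dQ/dp = −2·3·p = −36.
Point elasticity E = (dQ/dp)·(p/Q) = -36 × 6/743 ≈ -0.29.
|E| < 1, so demand is inelastic at this price.

-0.29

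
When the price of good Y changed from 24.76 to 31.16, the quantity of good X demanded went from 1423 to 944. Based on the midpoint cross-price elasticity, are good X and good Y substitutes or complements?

%ΔQ_x = (944 − 1423)/[(1423+944)/2] = -479/1183.5 ≈ -0.4047.
%ΔP_y = (31.16 − 24.76)/[(24.76+31.16)/2] ≈ 0.2289.
E_xy = -0.4047/0.2289 ≈ -1.768.
E_xy < 0, so the goods are complements.

complements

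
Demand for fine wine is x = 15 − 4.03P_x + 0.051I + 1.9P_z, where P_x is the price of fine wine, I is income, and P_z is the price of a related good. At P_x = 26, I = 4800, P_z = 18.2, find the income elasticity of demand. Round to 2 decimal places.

1.29

x = 15 − 4.03(26) + 0.051(4800) + 1.9(18.2) = 15 − 104.78 + 244.8 + 34.58 = 189.6.
∂x/∂I = +0.051, so E_I = 0.051·(4800/189.6) ≈ 1.29.
E_I > 1: normal good (luxury).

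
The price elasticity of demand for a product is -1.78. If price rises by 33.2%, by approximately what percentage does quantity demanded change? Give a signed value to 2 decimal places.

%ΔQ ≈ E × %ΔP = (-1.78) × (33.2%) ≈ -59.10%.

-59.10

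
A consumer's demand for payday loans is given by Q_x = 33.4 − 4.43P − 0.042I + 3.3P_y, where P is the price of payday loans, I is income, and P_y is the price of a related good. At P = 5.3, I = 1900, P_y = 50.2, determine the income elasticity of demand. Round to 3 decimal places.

Substituting, Q_x = 33.4 − 4.43(5.3) − 0.042(1900) + 3.3(50.2) = 33.4 − 23.479 − 79.8 + 165.66 = 95.781.
∂Q_x/∂I = −0.042, so E_I = -0.042·(1900/95.781) ≈ -0.833.
E_I < 0: inferior good.

-0.833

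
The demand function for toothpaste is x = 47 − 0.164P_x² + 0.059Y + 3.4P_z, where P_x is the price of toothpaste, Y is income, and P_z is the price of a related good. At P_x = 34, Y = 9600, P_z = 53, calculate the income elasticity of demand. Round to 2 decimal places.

0.94

Evaluating quantity at (P_x, Y, P_z) gives x = 47 − 0.164(34)² + 0.059(9600) + 3.4(53) = 47 − 189.584 + 566.4 + 180.2 = 604.016.
∂x/∂Y = +0.059, so E_I = 0.059·(9600/604.016) ≈ 0.94.
E_I ∈ (0,1): normal good (necessity).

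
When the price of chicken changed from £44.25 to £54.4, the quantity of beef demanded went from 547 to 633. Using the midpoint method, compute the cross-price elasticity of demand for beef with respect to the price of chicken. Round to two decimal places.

%ΔQ_x = (633 − 547)/[(547+633)/2] = 86/590 ≈ 0.1458.
%ΔP_y = (54.4 − 44.25)/[(44.25+54.4)/2] ≈ 0.2058.
E_xy = 0.1458/0.2058 ≈ 0.71.
E_xy > 0, so beef and chicken are substitutes.

0.71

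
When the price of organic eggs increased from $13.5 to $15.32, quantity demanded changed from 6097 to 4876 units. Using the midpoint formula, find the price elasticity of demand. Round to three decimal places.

-1.762

%Δq = (4876 − 6097)/[(6097 + 4876)/2] = -1221/5486.5 ≈ -0.2225.
%Δp = (15.32 − 13.5)/[(13.5 + 15.32)/2] = 1.82/14.41 ≈ 0.1263.
Arc elasticity E = %Δq/%Δp ≈ -0.2225/0.1263 ≈ -1.762.
|E| > 1: demand is elastic over this range.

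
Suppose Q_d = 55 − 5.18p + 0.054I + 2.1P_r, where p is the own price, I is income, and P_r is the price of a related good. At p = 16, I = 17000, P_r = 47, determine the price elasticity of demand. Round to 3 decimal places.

-0.084

Q_d = 55 − 5.18(16) + 0.054(17000) + 2.1(47) = 55 − 82.88 + 918 + 98.7 = 988.82.
∂Q_d/∂p = −5.18, so E_p = (−5.18)·(16/988.82) ≈ -0.084.
|E_p| < 1: demand is inelastic.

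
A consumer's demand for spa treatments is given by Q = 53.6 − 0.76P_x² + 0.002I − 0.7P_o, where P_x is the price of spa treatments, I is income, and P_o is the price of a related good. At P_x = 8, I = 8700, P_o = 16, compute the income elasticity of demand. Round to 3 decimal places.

Evaluating quantity at (P_x, I, P_o) gives Q = 53.6 − 0.76(8)² + 0.002(8700) − 0.7(16) = 53.6 − 48.64 + 17.4 − 11.2 = 11.16.
∂Q/∂I = +0.002, so E_I = 0.002·(8700/11.16) ≈ 1.559.
E_I > 1: normal good (luxury).

1.559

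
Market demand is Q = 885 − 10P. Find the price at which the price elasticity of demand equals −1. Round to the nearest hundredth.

44.25

For linear demand Q = a − bP, E = −bP/(a − bP). |E| = 1 ⇒ bP = a − bP ⇒ P = a/(2b).
P = 885/(2·10) = 44.25.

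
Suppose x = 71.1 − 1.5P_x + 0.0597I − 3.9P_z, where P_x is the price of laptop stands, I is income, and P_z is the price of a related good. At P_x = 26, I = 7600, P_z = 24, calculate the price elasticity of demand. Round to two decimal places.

Substituting, x = 71.1 − 1.5(26) + 0.0597(7600) − 3.9(24) = 71.1 − 39 + 453.72 − 93.6 = 392.22.
∂x/∂P_x = −1.5, so E_p = (−1.5)·(26/392.22) ≈ -0.10.
|E_p| < 1: demand is inelastic.

-0.10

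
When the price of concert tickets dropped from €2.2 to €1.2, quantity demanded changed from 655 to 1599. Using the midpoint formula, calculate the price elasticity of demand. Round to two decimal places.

-1.42

%ΔQ = (1599 − 655)/[(655 + 1599)/2] = 944/1127 ≈ 0.8376.
%Δp = (1.2 − 2.2)/[(2.2 + 1.2)/2] = -1/1.7 ≈ -0.5882.
Arc elasticity E = %ΔQ/%Δp ≈ 0.8376/-0.5882 ≈ -1.42.
|E| > 1: demand is elastic over this range.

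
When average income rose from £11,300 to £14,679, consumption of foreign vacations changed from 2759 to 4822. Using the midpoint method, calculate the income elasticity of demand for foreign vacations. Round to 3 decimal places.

%ΔQ = (4822 − 2759)/[(2759+4822)/2] = 2063/3790.5 ≈ 0.5443.
%ΔI = (14,679 − 11,300)/[(11,300+14,679)/2] = 3379/12989.5 ≈ 0.2601.
E_I = %ΔQ/%ΔI ≈ 2.092.
E_I > 1: normal good (luxury).

2.092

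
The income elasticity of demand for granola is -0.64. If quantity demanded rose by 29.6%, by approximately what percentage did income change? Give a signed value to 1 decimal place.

%ΔQ ≈ E × %ΔI ⇒ %ΔI = %ΔQ / E = (29.6%)/(-0.64) ≈ -46.3%.

-46.3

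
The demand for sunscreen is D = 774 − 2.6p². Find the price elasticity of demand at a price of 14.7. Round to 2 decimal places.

At p = 14.7, D = 212.166.
dD/dp = −2·2.6·p = −76.44.
Point elasticity E = (dD/dp)·(p/D) = -76.44 × 14.7/212.166 ≈ -5.30.
|E| > 1, so demand is elastic at this price.

-5.30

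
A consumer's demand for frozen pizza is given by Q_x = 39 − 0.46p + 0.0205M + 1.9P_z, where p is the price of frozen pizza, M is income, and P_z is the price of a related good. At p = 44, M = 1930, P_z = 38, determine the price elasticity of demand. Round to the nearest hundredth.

Substituting, Q_x = 39 − 0.46(44) + 0.0205(1930) + 1.9(38) = 39 − 20.24 + 39.565 + 72.2 = 130.525.
∂Q_x/∂p = −0.46, so E_p = (−0.46)·(44/130.525) ≈ -0.16.
|E_p| < 1: demand is inelastic.

-0.16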